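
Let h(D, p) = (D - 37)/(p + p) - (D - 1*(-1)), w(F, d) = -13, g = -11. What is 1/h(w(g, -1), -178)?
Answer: 178/2161 ≈ 0.082369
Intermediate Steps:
h(D, p) = -1 - D + (-37 + D)/(2*p) (h(D, p) = (-37 + D)/((2*p)) - (D + 1) = (-37 + D)*(1/(2*p)) - (1 + D) = (-37 + D)/(2*p) + (-1 - D) = -1 - D + (-37 + D)/(2*p))
1/h(w(g, -1), -178) = 1/((1/2)*(-37 - 13 - 2*(-178)*(1 - 13))/(-178)) = 1/((1/2)*(-1/178)*(-37 - 13 - 2*(-178)*(-12))) = 1/((1/2)*(-1/178)*(-37 - 13 - 4272)) = 1/((1/2)*(-1/178)*(-4322)) = 1/(2161/178) = 178/2161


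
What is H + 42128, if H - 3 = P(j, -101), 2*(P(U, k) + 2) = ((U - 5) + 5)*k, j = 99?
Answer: 74259/2 ≈ 37130.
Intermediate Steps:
P(U, k) = -2 + U*k/2 (P(U, k) = -2 + (((U - 5) + 5)*k)/2 = -2 + (((-5 + U) + 5)*k)/2 = -2 + (U*k)/2 = -2 + U*k/2)
H = -9997/2 (H = 3 + (-2 + (1/2)*99*(-101)) = 3 + (-2 - 9999/2) = 3 - 10003/2 = -9997/2 ≈ -4998.5)
H + 42128 = -9997/2 + 42128 = 74259/2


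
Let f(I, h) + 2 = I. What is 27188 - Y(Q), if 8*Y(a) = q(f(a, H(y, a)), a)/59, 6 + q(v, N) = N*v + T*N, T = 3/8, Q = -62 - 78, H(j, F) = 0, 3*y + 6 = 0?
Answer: 25625829/944 ≈ 27146.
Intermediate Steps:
y = -2 (y = -2 + (⅓)*0 = -2 + 0 = -2)
Q = -140
T = 3/8 (T = 3*(⅛) = 3/8 ≈ 0.37500)
f(I, h) = -2 + I
q(v, N) = -6 + 3*N/8 + N*v (q(v, N) = -6 + (N*v + 3*N/8) = -6 + (3*N/8 + N*v) = -6 + 3*N/8 + N*v)
Y(a) = -3/236 + 3*a/3776 + a*(-2 + a)/472 (Y(a) = ((-6 + 3*a/8 + a*(-2 + a))/59)/8 = ((-6 + 3*a/8 + a*(-2 + a))*(1/59))/8 = (-6/59 + 3*a/472 + a*(-2 + a)/59)/8 = -3/236 + 3*a/3776 + a*(-2 + a)/472)
27188 - Y(Q) = 27188 - (-3/236 - 13/3776*(-140) + (1/472)*(-140)²) = 27188 - (-3/236 + 455/944 + (1/472)*19600) = 27188 - (-3/236 + 455/944 + 2450/59) = 27188 - 1*39643/944 = 27188 - 39643/944 = 25625829/944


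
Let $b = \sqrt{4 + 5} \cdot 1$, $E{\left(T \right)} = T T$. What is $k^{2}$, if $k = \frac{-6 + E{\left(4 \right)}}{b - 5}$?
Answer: $25$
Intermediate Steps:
$E{\left(T \right)} = T^{2}$
$b = 3$ ($b = \sqrt{9} \cdot 1 = 3 \cdot 1 = 3$)
$k = -5$ ($k = \frac{-6 + 4^{2}}{3 - 5} = \frac{-6 + 16}{-2} = 10 \left(- \frac{1}{2}\right) = -5$)
$k^{2} = \left(-5\right)^{2} = 25$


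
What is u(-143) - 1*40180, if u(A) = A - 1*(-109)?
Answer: -40214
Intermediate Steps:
u(A) = 109 + A (u(A) = A + 109 = 109 + A)
u(-143) - 1*40180 = (109 - 143) - 1*40180 = -34 - 40180 = -40214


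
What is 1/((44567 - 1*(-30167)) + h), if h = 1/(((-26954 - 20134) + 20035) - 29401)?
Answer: 56454/4219033235 ≈ 1.3381e-5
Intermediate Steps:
h = -1/56454 (h = 1/((-47088 + 20035) - 29401) = 1/(-27053 - 29401) = 1/(-56454) = -1/56454 ≈ -1.7714e-5)
1/((44567 - 1*(-30167)) + h) = 1/((44567 - 1*(-30167)) - 1/56454) = 1/((44567 + 30167) - 1/56454) = 1/(74734 - 1/56454) = 1/(4219033235/56454) = 56454/4219033235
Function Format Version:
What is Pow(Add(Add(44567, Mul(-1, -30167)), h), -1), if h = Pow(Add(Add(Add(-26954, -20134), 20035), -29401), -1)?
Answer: Rational(56454, 4219033235) ≈ 1.3381e-5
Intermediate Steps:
h = Rational(-1, 56454) (h = Pow(Add(Add(-47088, 20035), -29401), -1) = Pow(Add(-27053, -29401), -1) = Pow(-56454, -1) = Rational(-1, 56454) ≈ -1.7714e-5)
Pow(Add(Add(44567, Mul(-1, -30167)), h), -1) = Pow(Add(Add(44567, Mul(-1, -30167)), Rational(-1, 56454)), -1) = Pow(Add(Add(44567, 30167), Rational(-1, 56454)), -1) = Pow(Add(74734, Rational(-1, 56454)), -1) = Pow(Rational(4219033235, 56454), -1) = Rational(56454, 4219033235)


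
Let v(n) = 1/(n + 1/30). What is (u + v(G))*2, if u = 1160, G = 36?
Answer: 2507980/1081 ≈ 2320.1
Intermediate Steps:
v(n) = 1/(1/30 + n) (v(n) = 1/(n + 1/30) = 1/(1/30 + n))
(u + v(G))*2 = (1160 + 30/(1 + 30*36))*2 = (1160 + 30/(1 + 1080))*2 = (1160 + 30/1081)*2 = (1253990/1081)*2 = 2507980/1081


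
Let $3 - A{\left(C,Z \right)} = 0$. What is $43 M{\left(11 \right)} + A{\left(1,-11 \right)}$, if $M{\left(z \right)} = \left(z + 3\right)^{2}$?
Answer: $8431$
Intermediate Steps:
$A{\left(C,Z \right)} = 3$ ($A{\left(C,Z \right)} = 3 - 0 = 3 + 0 = 3$)
$M{\left(z \right)} = \left(3 + z\right)^{2}$
$43 M{\left(11 \right)} + A{\left(1,-11 \right)} = 43 \left(3 + 11\right)^{2} + 3 = 43 \cdot 14^{2} + 3 = 43 \cdot 196 + 3 = 8428 + 3 = 8431$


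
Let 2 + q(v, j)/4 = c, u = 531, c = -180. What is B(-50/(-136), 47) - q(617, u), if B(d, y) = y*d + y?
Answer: 53875/68 ≈ 792.28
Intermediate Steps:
q(v, j) = -728 (q(v, j) = -8 + 4*(-180) = -8 - 720 = -728)
B(d, y) = y + d*y (B(d, y) = d*y + y = y + d*y)
B(-50/(-136), 47) - q(617, u) = 47*(1 - 50/(-136)) - 1*(-728) = 47*(1 - 50*(-1/136)) + 728 = 47*(1 + 25/68) + 728 = 47*(93/68) + 728 = 4371/68 + 728 = 53875/68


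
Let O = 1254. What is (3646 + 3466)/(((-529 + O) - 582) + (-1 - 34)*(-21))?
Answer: 3556/439 ≈ 8.1002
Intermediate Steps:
(3646 + 3466)/(((-529 + O) - 582) + (-1 - 34)*(-21)) = (3646 + 3466)/(((-529 + 1254) - 582) + (-1 - 34)*(-21)) = 7112/((725 - 582) - 35*(-21)) = 7112/(143 + 735) = 7112/878 = 7112*(1/878) = 3556/439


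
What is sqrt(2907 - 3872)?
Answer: I*sqrt(965) ≈ 31.064*I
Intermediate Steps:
sqrt(2907 - 3872) = sqrt(-965) = I*sqrt(965)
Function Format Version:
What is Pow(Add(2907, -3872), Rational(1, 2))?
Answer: Mul(I, Pow(965, Rational(1, 2))) ≈ Mul(31.064, I)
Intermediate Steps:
Pow(Add(2907, -3872), Rational(1, 2)) = Pow(-965, Rational(1, 2)) = Mul(I, Pow(965, Rational(1, 2)))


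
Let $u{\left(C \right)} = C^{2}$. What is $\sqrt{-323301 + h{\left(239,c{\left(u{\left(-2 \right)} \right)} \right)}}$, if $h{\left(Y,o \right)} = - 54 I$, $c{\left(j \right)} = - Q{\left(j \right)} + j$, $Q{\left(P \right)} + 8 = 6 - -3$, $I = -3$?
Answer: $i \sqrt{323139} \approx 568.45 i$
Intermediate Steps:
$Q{\left(P \right)} = 1$ ($Q{\left(P \right)} = -8 + \left(6 - -3\right) = -8 + \left(6 + 3\right) = -8 + 9 = 1$)
$c{\left(j \right)} = -1 + j$ ($c{\left(j \right)} = \left(-1\right) 1 + j = -1 + j$)
$h{\left(Y,o \right)} = 162$ ($h{\left(Y,o \right)} = \left(-54\right) \left(-3\right) = 162$)
$\sqrt{-323301 + h{\left(239,c{\left(u{\left(-2 \right)} \right)} \right)}} = \sqrt{-323301 + 162} = \sqrt{-323139} = i \sqrt{323139}$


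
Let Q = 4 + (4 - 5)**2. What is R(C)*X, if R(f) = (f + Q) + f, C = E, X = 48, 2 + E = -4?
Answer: -336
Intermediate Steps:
E = -6 (E = -2 - 4 = -6)
C = -6
Q = 5 (Q = 4 + (-1)**2 = 4 + 1 = 5)
R(f) = 5 + 2*f (R(f) = (f + 5) + f = (5 + f) + f = 5 + 2*f)
R(C)*X = (5 + 2*(-6))*48 = (5 - 12)*48 = -7*48 = -336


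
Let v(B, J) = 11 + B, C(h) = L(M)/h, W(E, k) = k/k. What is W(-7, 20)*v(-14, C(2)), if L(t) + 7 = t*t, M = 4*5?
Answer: -3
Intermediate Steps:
M = 20
W(E, k) = 1
L(t) = -7 + t² (L(t) = -7 + t*t = -7 + t²)
C(h) = 393/h (C(h) = (-7 + 20²)/h = (-7 + 400)/h = 393/h)
W(-7, 20)*v(-14, C(2)) = 1*(11 - 14) = 1*(-3) = -3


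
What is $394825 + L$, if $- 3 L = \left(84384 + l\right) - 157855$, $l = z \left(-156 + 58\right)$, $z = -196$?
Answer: $\frac{1238738}{3} \approx 4.1291 \cdot 10^{5}$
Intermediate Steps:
$l = 19208$ ($l = - 196 \left(-156 + 58\right) = \left(-196\right) \left(-98\right) = 19208$)
$L = \frac{54263}{3}$ ($L = - \frac{\left(84384 + 19208\right) - 157855}{3} = - \frac{103592 - 157855}{3} = \left(- \frac{1}{3}\right) \left(-54263\right) = \frac{54263}{3} \approx 18088.0$)
$394825 + L = 394825 + \frac{54263}{3} = \frac{1238738}{3}$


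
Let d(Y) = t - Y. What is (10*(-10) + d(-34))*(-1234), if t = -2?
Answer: 83912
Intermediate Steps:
d(Y) = -2 - Y
(10*(-10) + d(-34))*(-1234) = (10*(-10) + (-2 - 1*(-34)))*(-1234) = (-100 + (-2 + 34))*(-1234) = (-100 + 32)*(-1234) = -68*(-1234) = 83912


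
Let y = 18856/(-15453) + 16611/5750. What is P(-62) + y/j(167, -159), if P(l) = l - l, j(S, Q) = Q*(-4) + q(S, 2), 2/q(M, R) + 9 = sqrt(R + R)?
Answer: 1037874481/395403637500 ≈ 0.0026248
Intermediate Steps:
q(M, R) = 2/(-9 + sqrt(2)*sqrt(R)) (q(M, R) = 2/(-9 + sqrt(R + R)) = 2/(-9 + sqrt(2*R)) = 2/(-9 + sqrt(2)*sqrt(R)))
j(S, Q) = -2/7 - 4*Q (j(S, Q) = Q*(-4) + 2/(-9 + sqrt(2)*sqrt(2)) = -4*Q + 2/(-9 + 2) = -4*Q + 2/(-7) = -4*Q + 2*(-1/7) = -4*Q - 2/7 = -2/7 - 4*Q)
y = 148267783/88854750 (y = 18856*(-1/15453) + 16611*(1/5750) = -18856/15453 + 16611/5750 = 148267783/88854750 ≈ 1.6687)
P(l) = 0
P(-62) + y/j(167, -159) = 0 + 148267783/(88854750*(-2/7 - 4*(-159))) = 0 + 148267783/(88854750*(-2/7 + 636)) = 0 + 148267783/(88854750*(4450/7)) = 0 + (148267783/88854750)*(7/4450) = 0 + 1037874481/395403637500 = 1037874481/395403637500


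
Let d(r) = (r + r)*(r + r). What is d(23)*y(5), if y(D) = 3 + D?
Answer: 16928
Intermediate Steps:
d(r) = 4*r² (d(r) = (2*r)*(2*r) = 4*r²)
d(23)*y(5) = (4*23²)*(3 + 5) = (4*529)*8 = 2116*8 = 16928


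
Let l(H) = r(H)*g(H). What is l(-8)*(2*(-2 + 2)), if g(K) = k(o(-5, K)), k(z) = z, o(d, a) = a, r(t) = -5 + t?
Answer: 0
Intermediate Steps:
g(K) = K
l(H) = H*(-5 + H) (l(H) = (-5 + H)*H = H*(-5 + H))
l(-8)*(2*(-2 + 2)) = (-8*(-5 - 8))*(2*(-2 + 2)) = (-8*(-13))*(2*0) = 104*0 = 0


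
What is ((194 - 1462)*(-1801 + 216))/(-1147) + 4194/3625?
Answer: -7280641982/4157875 ≈ -1751.0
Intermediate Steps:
((194 - 1462)*(-1801 + 216))/(-1147) + 4194/3625 = -1268*(-1585)*(-1/1147) + 4194*(1/3625) = 2009780*(-1/1147) + 4194/3625 = -2009780/1147 + 4194/3625 = -7280641982/4157875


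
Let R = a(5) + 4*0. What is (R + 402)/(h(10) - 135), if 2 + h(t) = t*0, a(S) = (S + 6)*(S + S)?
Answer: -512/137 ≈ -3.7372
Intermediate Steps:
a(S) = 2*S*(6 + S) (a(S) = (6 + S)*(2*S) = 2*S*(6 + S))
h(t) = -2 (h(t) = -2 + t*0 = -2 + 0 = -2)
R = 110 (R = 2*5*(6 + 5) + 4*0 = 2*5*11 + 0 = 110 + 0 = 110)
(R + 402)/(h(10) - 135) = (110 + 402)/(-2 - 135) = 512/(-137) = 512*(-1/137) = -512/137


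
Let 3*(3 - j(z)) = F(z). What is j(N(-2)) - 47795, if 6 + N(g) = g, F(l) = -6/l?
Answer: -191169/4 ≈ -47792.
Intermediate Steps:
N(g) = -6 + g
j(z) = 3 + 2/z (j(z) = 3 - (-2)/z = 3 + 2/z)
j(N(-2)) - 47795 = (3 + 2/(-6 - 2)) - 47795 = (3 + 2/(-8)) - 47795 = (3 + 2*(-⅛)) - 47795 = (3 - ¼) - 47795 = 11/4 - 47795 = -191169/4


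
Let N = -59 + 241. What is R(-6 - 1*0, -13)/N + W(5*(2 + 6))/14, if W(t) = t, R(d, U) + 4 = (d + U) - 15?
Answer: 241/91 ≈ 2.6483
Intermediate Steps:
R(d, U) = -19 + U + d (R(d, U) = -4 + ((d + U) - 15) = -4 + ((U + d) - 15) = -4 + (-15 + U + d) = -19 + U + d)
N = 182
R(-6 - 1*0, -13)/N + W(5*(2 + 6))/14 = (-19 - 13 + (-6 - 1*0))/182 + (5*(2 + 6))/14 = (-19 - 13 + (-6 + 0))*(1/182) + (5*8)*(1/14) = (-19 - 13 - 6)*(1/182) + 40*(1/14) = -38*1/182 + 20/7 = -19/91 + 20/7 = 241/91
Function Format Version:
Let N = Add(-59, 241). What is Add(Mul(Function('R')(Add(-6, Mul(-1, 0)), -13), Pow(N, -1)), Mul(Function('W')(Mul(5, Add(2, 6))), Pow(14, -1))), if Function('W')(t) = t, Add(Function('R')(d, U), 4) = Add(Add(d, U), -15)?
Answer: Rational(241, 91) ≈ 2.6483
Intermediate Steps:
Function('R')(d, U) = Add(-19, U, d) (Function('R')(d, U) = Add(-4, Add(Add(d, U), -15)) = Add(-4, Add(Add(U, d), -15)) = Add(-4, Add(-15, U, d)) = Add(-19, U, d))
N = 182
Add(Mul(Function('R')(Add(-6, Mul(-1, 0)), -13), Pow(N, -1)), Mul(Function('W')(Mul(5, Add(2, 6))), Pow(14, -1))) = Add(Mul(Add(-19, -13, Add(-6, Mul(-1, 0))), Pow(182, -1)), Mul(Mul(5, Add(2, 6)), Pow(14, -1))) = Add(Mul(Add(-19, -13, Add(-6, 0)), Rational(1, 182)), Mul(Mul(5, 8), Rational(1, 14))) = Add(Mul(Add(-19, -13, -6), Rational(1, 182)), Mul(40, Rational(1, 14))) = Add(Mul(-38, Rational(1, 182)), Rational(20, 7)) = Add(Rational(-19, 91), Rational(20, 7)) = Rational(241, 91)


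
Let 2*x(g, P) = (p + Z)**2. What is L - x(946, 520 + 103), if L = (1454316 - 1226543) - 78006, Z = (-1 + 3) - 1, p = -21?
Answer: 149567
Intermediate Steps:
Z = 1 (Z = 2 - 1 = 1)
L = 149767 (L = 227773 - 78006 = 149767)
x(g, P) = 200 (x(g, P) = (-21 + 1)**2/2 = (1/2)*(-20)**2 = (1/2)*400 = 200)
L - x(946, 520 + 103) = 149767 - 1*200 = 149767 - 200 = 149567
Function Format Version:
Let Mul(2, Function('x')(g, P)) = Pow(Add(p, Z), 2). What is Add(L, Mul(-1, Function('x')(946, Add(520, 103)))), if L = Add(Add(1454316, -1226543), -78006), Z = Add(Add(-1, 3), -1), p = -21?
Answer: 149567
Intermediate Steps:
Z = 1 (Z = Add(2, -1) = 1)
L = 149767 (L = Add(227773, -78006) = 149767)
Function('x')(g, P) = 200 (Function('x')(g, P) = Mul(Rational(1, 2), Pow(Add(-21, 1), 2)) = Mul(Rational(1, 2), Pow(-20, 2)) = Mul(Rational(1, 2), 400) = 200)
Add(L, Mul(-1, Function('x')(946, Add(520, 103)))) = Add(149767, Mul(-1, 200)) = Add(149767, -200) = 149567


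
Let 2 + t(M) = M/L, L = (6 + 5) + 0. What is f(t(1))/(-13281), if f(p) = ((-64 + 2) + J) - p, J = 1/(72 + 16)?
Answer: 5287/1168728 ≈ 0.0045237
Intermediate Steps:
J = 1/88 ≈ 0.011364
L = 11 (L = 11 + 0 = 11)
t(M) = -2 + M/11
f(p) = -5455/88 - p (f(p) = ((-64 + 2) + 1/88) - p = (-62 + 1/88) - p = -5455/88 - p)
f(t(1))/(-13281) = (-5455/88 - (-2 + (1/11)*1))/(-13281) = (-5455/88 - (-2 + 1/11))*(-1/13281) = (-5455/88 - 1*(-21/11))*(-1/13281) = (-5455/88 + 21/11)*(-1/13281) = -5287/88*(-1/13281) = 5287/1168728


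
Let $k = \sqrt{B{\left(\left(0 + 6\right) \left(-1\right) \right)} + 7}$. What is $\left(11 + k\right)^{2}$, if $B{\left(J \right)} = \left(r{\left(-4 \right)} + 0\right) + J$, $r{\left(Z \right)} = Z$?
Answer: $\left(11 + i \sqrt{3}\right)^{2} \approx 118.0 + 38.105 i$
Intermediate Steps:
$B{\left(J \right)} = -4 + J$ ($B{\left(J \right)} = \left(-4 + 0\right) + J = -4 + J$)
$k = i \sqrt{3}$ ($k = \sqrt{\left(-4 + \left(0 + 6\right) \left(-1\right)\right) + 7} = \sqrt{\left(-4 + 6 \left(-1\right)\right) + 7} = \sqrt{\left(-4 - 6\right) + 7} = \sqrt{-10 + 7} = \sqrt{-3} = i \sqrt{3} \approx 1.732 i$)
$\left(11 + k\right)^{2} = \left(11 + i \sqrt{3}\right)^{2}$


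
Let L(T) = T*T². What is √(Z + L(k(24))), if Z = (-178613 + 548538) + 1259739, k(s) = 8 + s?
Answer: 4*√103902 ≈ 1289.4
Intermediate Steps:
L(T) = T³
Z = 1629664 (Z = 369925 + 1259739 = 1629664)
√(Z + L(k(24))) = √(1629664 + (8 + 24)³) = √(1629664 + 32³) = √(1629664 + 32768) = √1662432 = 4*√103902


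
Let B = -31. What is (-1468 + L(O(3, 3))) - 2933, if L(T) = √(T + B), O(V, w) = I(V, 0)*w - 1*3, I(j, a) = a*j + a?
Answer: -4401 + I*√34 ≈ -4401.0 + 5.831*I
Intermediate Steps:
I(j, a) = a + a*j
O(V, w) = -3 (O(V, w) = (0*(1 + V))*w - 1*3 = 0*w - 3 = 0 - 3 = -3)
L(T) = √(-31 + T) (L(T) = √(T - 31) = √(-31 + T))
(-1468 + L(O(3, 3))) - 2933 = (-1468 + √(-31 - 3)) - 2933 = (-1468 + √(-34)) - 2933 = (-1468 + I*√34) - 2933 = -4401 + I*√34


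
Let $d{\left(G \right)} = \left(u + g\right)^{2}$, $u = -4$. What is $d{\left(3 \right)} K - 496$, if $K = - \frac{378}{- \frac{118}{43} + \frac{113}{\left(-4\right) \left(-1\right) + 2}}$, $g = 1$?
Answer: $- \frac{419516}{593} \approx -707.45$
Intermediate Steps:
$K = - \frac{13932}{593}$ ($K = - \frac{378}{\left(-118\right) \frac{1}{43} + \frac{113}{4 + 2}} = - \frac{378}{- \frac{118}{43} + \frac{113}{6}} = - \frac{378}{\frac{4151}{258}} = \left(-378\right) \frac{258}{4151} = - \frac{13932}{593} \approx -23.494$)
$d{\left(G \right)} = 9$ ($d{\left(G \right)} = \left(-4 + 1\right)^{2} = \left(-3\right)^{2} = 9$)
$d{\left(3 \right)} K - 496 = 9 \left(- \frac{13932}{593}\right) - 496 = - \frac{125388}{593} - 496 = - \frac{419516}{593}$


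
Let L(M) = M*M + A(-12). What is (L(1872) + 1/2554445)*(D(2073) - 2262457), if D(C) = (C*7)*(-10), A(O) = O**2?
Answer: -21552838387218413887/2554445 ≈ -8.4374e+12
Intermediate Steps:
D(C) = -70*C (D(C) = (7*C)*(-10) = -70*C)
L(M) = 144 + M**2 (L(M) = M*M + (-12)**2 = M**2 + 144 = 144 + M**2)
(L(1872) + 1/2554445)*(D(2073) - 2262457) = ((144 + 1872**2) + 1/2554445)*(-70*2073 - 2262457) = ((144 + 3504384) + 1/2554445)*(-145110 - 2262457) = (3504528 + 1/2554445)*(-2407567) = (8952124026961/2554445)*(-2407567) = -21552838387218413887/2554445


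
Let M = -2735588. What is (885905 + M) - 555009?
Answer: -2404692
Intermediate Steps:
(885905 + M) - 555009 = (885905 - 2735588) - 555009 = -1849683 - 555009 = -2404692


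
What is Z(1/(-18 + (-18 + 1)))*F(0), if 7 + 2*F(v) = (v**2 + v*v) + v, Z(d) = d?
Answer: 1/10 ≈ 0.10000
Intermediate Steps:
F(v) = -7/2 + v**2 + v/2 (F(v) = -7/2 + ((v**2 + v*v) + v)/2 = -7/2 + ((v**2 + v**2) + v)/2 = -7/2 + (2*v**2 + v)/2 = -7/2 + (v + 2*v**2)/2 = -7/2 + (v**2 + v/2) = -7/2 + v**2 + v/2)
Z(1/(-18 + (-18 + 1)))*F(0) = (-7/2 + 0**2 + (1/2)*0)/(-18 + (-18 + 1)) = (-7/2 + 0 + 0)/(-18 - 17) = -7/2/(-35) = -1/35*(-7/2) = 1/10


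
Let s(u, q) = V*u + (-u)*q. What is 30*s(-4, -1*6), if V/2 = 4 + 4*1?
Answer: -2640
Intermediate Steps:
V = 16 (V = 2*(4 + 4*1) = 2*(4 + 4) = 2*8 = 16)
s(u, q) = 16*u - q*u (s(u, q) = 16*u + (-u)*q = 16*u - q*u)
30*s(-4, -1*6) = 30*(-4*(16 - (-1)*6)) = 30*(-4*(16 - 1*(-6))) = 30*(-4*(16 + 6)) = 30*(-4*22) = 30*(-88) = -2640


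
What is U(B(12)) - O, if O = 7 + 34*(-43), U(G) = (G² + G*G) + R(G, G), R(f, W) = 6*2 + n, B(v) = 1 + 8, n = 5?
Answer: 1634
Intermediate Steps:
B(v) = 9
R(f, W) = 17 (R(f, W) = 6*2 + 5 = 12 + 5 = 17)
U(G) = 17 + 2*G² (U(G) = (G² + G*G) + 17 = (G² + G²) + 17 = 2*G² + 17 = 17 + 2*G²)
O = -1455 (O = 7 - 1462 = -1455)
U(B(12)) - O = (17 + 2*9²) - 1*(-1455) = (17 + 2*81) + 1455 = (17 + 162) + 1455 = 179 + 1455 = 1634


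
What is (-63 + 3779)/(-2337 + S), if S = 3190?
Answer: 3716/853 ≈ 4.3564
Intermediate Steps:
(-63 + 3779)/(-2337 + S) = (-63 + 3779)/(-2337 + 3190) = 3716/853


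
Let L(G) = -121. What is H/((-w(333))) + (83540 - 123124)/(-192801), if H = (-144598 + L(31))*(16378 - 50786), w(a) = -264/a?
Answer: 1210973309692103/192801 ≈ 6.2809e+9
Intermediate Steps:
H = 4979491352 (H = (-144598 - 121)*(16378 - 50786) = -144719*(-34408) = 4979491352)
H/((-w(333))) + (83540 - 123124)/(-192801) = 4979491352/((-(-264)/333)) + (83540 - 123124)/(-192801) = 4979491352/((-(-264)/333)) - 39584*(-1/192801) = 4979491352/((-1*(-88/111))) + 39584/192801 = 4979491352/(88/111) + 39584/192801 = 4979491352*(111/88) + 39584/192801 = 6280949319 + 39584/192801 = 1210973309692103/192801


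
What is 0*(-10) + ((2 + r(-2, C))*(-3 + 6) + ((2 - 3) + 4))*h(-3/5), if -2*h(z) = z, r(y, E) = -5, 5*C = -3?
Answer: -9/5 ≈ -1.8000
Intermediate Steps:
C = -3/5 (C = (1/5)*(-3) = -3/5 ≈ -0.60000)
h(z) = -z/2
0*(-10) + ((2 + r(-2, C))*(-3 + 6) + ((2 - 3) + 4))*h(-3/5) = 0*(-10) + ((2 - 5)*(-3 + 6) + ((2 - 3) + 4))*(-(-3)/(2*5)) = 0 + (-3*3 + (-1 + 4))*(-(-3)/(2*5)) = 0 + (-9 + 3)*(-1/2*(-3/5)) = 0 - 6*3/10 = 0 - 9/5 = -9/5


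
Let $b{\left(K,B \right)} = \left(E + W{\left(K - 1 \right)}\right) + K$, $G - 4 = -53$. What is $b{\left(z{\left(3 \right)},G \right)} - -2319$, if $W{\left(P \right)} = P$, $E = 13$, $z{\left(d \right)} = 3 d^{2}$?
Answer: $2385$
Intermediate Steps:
$G = -49$ ($G = 4 - 53 = -49$)
$b{\left(K,B \right)} = 12 + 2 K$ ($b{\left(K,B \right)} = \left(13 + \left(K - 1\right)\right) + K = \left(13 + \left(-1 + K\right)\right) + K = \left(12 + K\right) + K = 12 + 2 K$)
$b{\left(z{\left(3 \right)},G \right)} - -2319 = \left(12 + 2 \cdot 3 \cdot 3^{2}\right) - -2319 = \left(12 + 2 \cdot 3 \cdot 9\right) + 2319 = \left(12 + 2 \cdot 27\right) + 2319 = \left(12 + 54\right) + 2319 = 66 + 2319 = 2385$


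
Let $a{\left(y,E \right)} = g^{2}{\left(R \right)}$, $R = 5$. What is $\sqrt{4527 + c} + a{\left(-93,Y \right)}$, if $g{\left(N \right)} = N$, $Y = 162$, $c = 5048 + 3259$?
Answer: $25 + 3 \sqrt{1426} \approx 138.29$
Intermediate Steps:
$c = 8307$
$a{\left(y,E \right)} = 25$ ($a{\left(y,E \right)} = 5^{2} = 25$)
$\sqrt{4527 + c} + a{\left(-93,Y \right)} = \sqrt{4527 + 8307} + 25 = \sqrt{12834} + 25 = 3 \sqrt{1426} + 25 = 25 + 3 \sqrt{1426}$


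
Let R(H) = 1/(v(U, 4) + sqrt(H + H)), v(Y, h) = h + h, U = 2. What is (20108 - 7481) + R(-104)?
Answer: 429319/34 - I*sqrt(13)/68 ≈ 12627.0 - 0.053023*I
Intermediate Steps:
v(Y, h) = 2*h
R(H) = 1/(8 + sqrt(2)*sqrt(H)) (R(H) = 1/(2*4 + sqrt(H + H)) = 1/(8 + sqrt(2*H)) = 1/(8 + sqrt(2)*sqrt(H)))
(20108 - 7481) + R(-104) = (20108 - 7481) + 1/(8 + sqrt(2)*sqrt(-104)) = 12627 + 1/(8 + sqrt(2)*(2*I*sqrt(26))) = 12627 + 1/(8 + 4*I*sqrt(13))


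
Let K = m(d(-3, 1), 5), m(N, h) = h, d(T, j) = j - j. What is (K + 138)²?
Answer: 20449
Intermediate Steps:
d(T, j) = 0
K = 5
(K + 138)² = (5 + 138)² = 143² = 20449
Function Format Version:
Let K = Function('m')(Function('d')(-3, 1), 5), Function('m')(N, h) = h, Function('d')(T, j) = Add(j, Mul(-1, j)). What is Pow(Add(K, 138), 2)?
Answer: 20449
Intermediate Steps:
Function('d')(T, j) = 0
K = 5
Pow(Add(K, 138), 2) = Pow(Add(5, 138), 2) = Pow(143, 2) = 20449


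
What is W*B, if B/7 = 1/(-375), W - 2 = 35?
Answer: -259/375 ≈ -0.69067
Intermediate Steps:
W = 37 (W = 2 + 35 = 37)
B = -7/375 (B = 7/(-375) = 7*(-1/375) = -7/375 ≈ -0.018667)
W*B = 37*(-7/375) = -259/375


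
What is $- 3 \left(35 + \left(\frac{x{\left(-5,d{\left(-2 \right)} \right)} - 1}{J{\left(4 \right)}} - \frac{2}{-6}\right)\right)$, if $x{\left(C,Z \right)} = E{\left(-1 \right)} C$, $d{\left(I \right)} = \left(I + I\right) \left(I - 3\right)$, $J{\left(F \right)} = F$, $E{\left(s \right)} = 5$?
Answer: $- \frac{173}{2} \approx -86.5$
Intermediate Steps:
$d{\left(I \right)} = 2 I \left(-3 + I\right)$
$x{\left(C,Z \right)} = 5 C$
$- 3 \left(35 + \left(\frac{x{\left(-5,d{\left(-2 \right)} \right)} - 1}{J{\left(4 \right)}} - \frac{2}{-6}\right)\right) = - 3 \left(35 + \left(\frac{5 \left(-5\right) - 1}{4} - \frac{2}{-6}\right)\right) = - 3 \left(35 + \left(\left(-25 - 1\right) \frac{1}{4} - - \frac{1}{3}\right)\right) = - 3 \left(35 + \left(\left(-26\right) \frac{1}{4} + \frac{1}{3}\right)\right) = - 3 \left(35 + \left(- \frac{13}{2} + \frac{1}{3}\right)\right) = - 3 \left(35 - \frac{37}{6}\right) = \left(-3\right) \frac{173}{6} = - \frac{173}{2}$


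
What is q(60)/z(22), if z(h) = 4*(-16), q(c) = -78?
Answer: 39/32 ≈ 1.2188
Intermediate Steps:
z(h) = -64
q(60)/z(22) = -78/(-64) = -78*(-1/64) = 39/32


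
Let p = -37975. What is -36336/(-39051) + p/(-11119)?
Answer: 628993903/144736023 ≈ 4.3458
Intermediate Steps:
-36336/(-39051) + p/(-11119) = -36336/(-39051) - 37975/(-11119) = -36336*(-1/39051) - 37975*(-1/11119) = 12112/13017 + 37975/11119 = 628993903/144736023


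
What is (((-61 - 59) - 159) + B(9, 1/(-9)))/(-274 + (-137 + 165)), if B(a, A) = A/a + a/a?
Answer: 22519/19926 ≈ 1.1301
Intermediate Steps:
B(a, A) = 1 + A/a (B(a, A) = A/a + 1 = 1 + A/a)
(((-61 - 59) - 159) + B(9, 1/(-9)))/(-274 + (-137 + 165)) = (((-61 - 59) - 159) + (1/(-9) + 9)/9)/(-274 + (-137 + 165)) = ((-120 - 159) + (-⅑ + 9)/9)/(-274 + 28) = (-279 + (⅑)*(80/9))/(-246) = (-279 + 80/81)*(-1/246) = -22519/81*(-1/246) = 22519/19926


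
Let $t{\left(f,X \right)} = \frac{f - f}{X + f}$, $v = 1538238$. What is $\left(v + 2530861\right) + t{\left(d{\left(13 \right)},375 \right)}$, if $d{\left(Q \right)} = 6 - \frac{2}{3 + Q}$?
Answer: $4069099$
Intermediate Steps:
$t{\left(f,X \right)} = 0$ ($t{\left(f,X \right)} = \frac{0}{X + f} = 0$)
$\left(v + 2530861\right) + t{\left(d{\left(13 \right)},375 \right)} = \left(1538238 + 2530861\right) + 0 = 4069099 + 0 = 4069099$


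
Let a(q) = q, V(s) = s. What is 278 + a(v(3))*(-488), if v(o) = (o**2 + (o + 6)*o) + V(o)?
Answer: -18754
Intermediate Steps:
v(o) = o + o**2 + o*(6 + o) (v(o) = (o**2 + (o + 6)*o) + o = (o**2 + (6 + o)*o) + o = (o**2 + o*(6 + o)) + o = o + o**2 + o*(6 + o))
278 + a(v(3))*(-488) = 278 + (3*(7 + 2*3))*(-488) = 278 + (3*(7 + 6))*(-488) = 278 + (3*13)*(-488) = 278 + 39*(-488) = 278 - 19032 = -18754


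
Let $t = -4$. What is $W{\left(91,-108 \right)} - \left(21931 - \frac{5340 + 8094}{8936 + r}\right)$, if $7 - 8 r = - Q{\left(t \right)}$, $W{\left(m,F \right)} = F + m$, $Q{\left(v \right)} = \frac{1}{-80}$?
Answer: $- \frac{41841720364}{1906533} \approx -21947.0$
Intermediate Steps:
$Q{\left(v \right)} = - \frac{1}{80}$
$r = \frac{559}{640}$ ($r = \frac{7}{8} - \frac{\left(-1\right) \left(- \frac{1}{80}\right)}{8} = \frac{7}{8} - \frac{1}{640} = \frac{559}{640} \approx 0.87344$)
$W{\left(91,-108 \right)} - \left(21931 - \frac{5340 + 8094}{8936 + r}\right) = \left(-108 + 91\right) - \left(21931 - \frac{5340 + 8094}{8936 + \frac{559}{640}}\right) = -17 - \left(21931 - \frac{13434}{\frac{5719599}{640}}\right) = -17 + \left(-21931 + 13434 \cdot \frac{640}{5719599}\right) = -17 + \left(-21931 + \frac{2865920}{1906533}\right) = -17 - \frac{41809309303}{1906533} = - \frac{41841720364}{1906533}$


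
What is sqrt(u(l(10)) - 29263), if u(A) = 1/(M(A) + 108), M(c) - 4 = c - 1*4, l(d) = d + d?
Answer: I*sqrt(7491326)/16 ≈ 171.06*I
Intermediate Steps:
l(d) = 2*d
M(c) = c (M(c) = 4 + (c - 1*4) = 4 + (c - 4) = 4 + (-4 + c) = c)
u(A) = 1/(108 + A) (u(A) = 1/(A + 108) = 1/(108 + A))
sqrt(u(l(10)) - 29263) = sqrt(1/(108 + 2*10) - 29263) = sqrt(1/(108 + 20) - 29263) = sqrt(1/128 - 29263) = sqrt(-3745663/128) = I*sqrt(7491326)/16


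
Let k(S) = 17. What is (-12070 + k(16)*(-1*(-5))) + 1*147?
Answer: -11838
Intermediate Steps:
(-12070 + k(16)*(-1*(-5))) + 1*147 = (-12070 + 17*(-1*(-5))) + 1*147 = (-12070 + 17*5) + 147 = (-12070 + 85) + 147 = -11985 + 147 = -11838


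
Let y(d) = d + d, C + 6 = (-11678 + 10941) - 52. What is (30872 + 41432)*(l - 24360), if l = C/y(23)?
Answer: -40539225960/23 ≈ -1.7626e+9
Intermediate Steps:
C = -795 (C = -6 + ((-11678 + 10941) - 52) = -6 + (-737 - 52) = -6 - 789 = -795)
y(d) = 2*d
l = -795/46 (l = -795/(2*23) = -795/46 ≈ -17.283)
(30872 + 41432)*(l - 24360) = (30872 + 41432)*(-795/46 - 24360) = 72304*(-1121355/46) = -40539225960/23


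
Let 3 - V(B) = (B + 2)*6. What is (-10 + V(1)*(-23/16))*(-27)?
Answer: -4995/16 ≈ -312.19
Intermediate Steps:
V(B) = -9 - 6*B (V(B) = 3 - (B + 2)*6 = 3 - (2 + B)*6 = 3 - (12 + 6*B) = 3 + (-12 - 6*B) = -9 - 6*B)
(-10 + V(1)*(-23/16))*(-27) = (-10 + (-9 - 6*1)*(-23/16))*(-27) = (-10 + (-9 - 6)*(-23*1/16))*(-27) = (-10 - 15*(-23/16))*(-27) = (-10 + 345/16)*(-27) = (185/16)*(-27) = -4995/16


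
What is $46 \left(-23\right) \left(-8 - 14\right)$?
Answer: $23276$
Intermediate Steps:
$46 \left(-23\right) \left(-8 - 14\right) = - 1058 \left(-8 - 14\right) = \left(-1058\right) \left(-22\right) = 23276$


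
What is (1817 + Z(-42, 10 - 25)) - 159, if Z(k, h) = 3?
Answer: 1661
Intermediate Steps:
(1817 + Z(-42, 10 - 25)) - 159 = (1817 + 3) - 159 = 1820 - 159 = 1661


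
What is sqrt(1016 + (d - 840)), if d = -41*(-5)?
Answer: sqrt(381) ≈ 19.519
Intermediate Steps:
d = 205
sqrt(1016 + (d - 840)) = sqrt(1016 + (205 - 840)) = sqrt(1016 - 635) = sqrt(381)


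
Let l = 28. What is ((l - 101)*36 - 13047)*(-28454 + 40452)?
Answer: -188068650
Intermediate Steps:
((l - 101)*36 - 13047)*(-28454 + 40452) = ((28 - 101)*36 - 13047)*(-28454 + 40452) = (-73*36 - 13047)*11998 = (-2628 - 13047)*11998 = -15675*11998 = -188068650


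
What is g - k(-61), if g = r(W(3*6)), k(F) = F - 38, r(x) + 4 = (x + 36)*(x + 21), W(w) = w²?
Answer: 124295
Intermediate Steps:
r(x) = -4 + (21 + x)*(36 + x) (r(x) = -4 + (x + 36)*(x + 21) = -4 + (36 + x)*(21 + x) = -4 + (21 + x)*(36 + x))
k(F) = -38 + F
g = 124196 (g = 752 + ((3*6)²)² + 57*(3*6)² = 752 + (18²)² + 57*18² = 752 + 324² + 57*324 = 752 + 104976 + 18468 = 124196)
g - k(-61) = 124196 - (-38 - 61) = 124196 - 1*(-99) = 124196 + 99 = 124295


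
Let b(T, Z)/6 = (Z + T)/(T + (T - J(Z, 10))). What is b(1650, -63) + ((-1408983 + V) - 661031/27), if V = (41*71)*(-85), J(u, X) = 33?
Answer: -5491492835/3267 ≈ -1.6809e+6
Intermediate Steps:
V = -247435 (V = 2911*(-85) = -247435)
b(T, Z) = 6*(T + Z)/(-33 + 2*T) (b(T, Z) = 6*((Z + T)/(T + (T - 1*33))) = 6*((T + Z)/(T + (T - 33))) = 6*((T + Z)/(T + (-33 + T))) = 6*((T + Z)/(-33 + 2*T)) = 6*(T + Z)/(-33 + 2*T))
b(1650, -63) + ((-1408983 + V) - 661031/27) = 6*(1650 - 63)/(-33 + 2*1650) + ((-1408983 - 247435) - 661031/27) = 6*1587/(-33 + 3300) + (-1656418 - 661031*1/27) = 6*1587/3267 + (-1656418 - 661031/27) = 6*(1/3267)*1587 - 45384317/27 = 1058/363 - 45384317/27 = -5491492835/3267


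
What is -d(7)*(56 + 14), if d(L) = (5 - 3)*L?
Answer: -980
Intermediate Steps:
d(L) = 2*L
-d(7)*(56 + 14) = -2*7*(56 + 14) = -14*70 = -1*980 = -980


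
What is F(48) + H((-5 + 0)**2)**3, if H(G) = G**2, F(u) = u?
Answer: 244140673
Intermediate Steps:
F(48) + H((-5 + 0)**2)**3 = 48 + (((-5 + 0)**2)**2)**3 = 48 + (((-5)**2)**2)**3 = 48 + (25**2)**3 = 48 + 625**3 = 48 + 244140625 = 244140673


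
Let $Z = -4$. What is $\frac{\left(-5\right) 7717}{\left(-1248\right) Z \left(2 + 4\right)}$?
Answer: $- \frac{38585}{29952} \approx -1.2882$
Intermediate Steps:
$\frac{\left(-5\right) 7717}{\left(-1248\right) Z \left(2 + 4\right)} = \frac{\left(-5\right) 7717}{\left(-1248\right) \left(- 4 \left(2 + 4\right)\right)} = - \frac{38585}{\left(-1248\right) \left(\left(-4\right) 6\right)} = - \frac{38585}{\left(-1248\right) \left(-24\right)} = - \frac{38585}{29952}$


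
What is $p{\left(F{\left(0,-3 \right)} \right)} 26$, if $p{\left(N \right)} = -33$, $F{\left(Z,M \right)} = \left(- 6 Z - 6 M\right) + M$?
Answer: $-858$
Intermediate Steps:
$F{\left(Z,M \right)} = - 6 Z - 5 M$ ($F{\left(Z,M \right)} = \left(- 6 M - 6 Z\right) + M = - 6 Z - 5 M$)
$p{\left(F{\left(0,-3 \right)} \right)} 26 = \left(-33\right) 26 = -858$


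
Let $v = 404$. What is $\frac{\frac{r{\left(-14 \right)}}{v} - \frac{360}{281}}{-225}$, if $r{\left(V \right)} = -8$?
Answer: $\frac{36922}{6385725} \approx 0.005782$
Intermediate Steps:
$\frac{\frac{r{\left(-14 \right)}}{v} - \frac{360}{281}}{-225} = \frac{- \frac{8}{404} - \frac{360}{281}}{-225} = \left(\left(-8\right) \frac{1}{404} - \frac{360}{281}\right) \left(- \frac{1}{225}\right) = \left(- \frac{2}{101} - \frac{360}{281}\right) \left(- \frac{1}{225}\right) = \left(- \frac{36922}{28381}\right) \left(- \frac{1}{225}\right) = \frac{36922}{6385725}$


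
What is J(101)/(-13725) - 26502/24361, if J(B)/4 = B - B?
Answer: -26502/24361 ≈ -1.0879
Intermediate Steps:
J(B) = 0 (J(B) = 4*(B - B) = 4*0 = 0)
J(101)/(-13725) - 26502/24361 = 0/(-13725) - 26502/24361 = 0*(-1/13725) - 26502*1/24361 = 0 - 26502/24361 = -26502/24361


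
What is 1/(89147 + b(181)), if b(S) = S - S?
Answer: 1/89147 ≈ 1.1217e-5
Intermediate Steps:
b(S) = 0
1/(89147 + b(181)) = 1/(89147 + 0) = 1/89147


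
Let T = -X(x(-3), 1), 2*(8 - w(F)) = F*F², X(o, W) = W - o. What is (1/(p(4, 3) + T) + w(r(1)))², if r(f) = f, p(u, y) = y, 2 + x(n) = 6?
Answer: 529/9 ≈ 58.778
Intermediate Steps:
x(n) = 4 (x(n) = -2 + 6 = 4)
w(F) = 8 - F³/2 (w(F) = 8 - F*F²/2 = 8 - F³/2)
T = 3 (T = -(1 - 1*4) = -(1 - 4) = -1*(-3) = 3)
(1/(p(4, 3) + T) + w(r(1)))² = (1/(3 + 3) + (8 - ½*1³))² = (1/6 + (8 - ½*1))² = (⅙ + (8 - ½))² = (⅙ + 15/2)² = (23/3)² = 529/9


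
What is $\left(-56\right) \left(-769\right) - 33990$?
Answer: $9074$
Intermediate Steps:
$\left(-56\right) \left(-769\right) - 33990 = 43064 - 33990 = 9074$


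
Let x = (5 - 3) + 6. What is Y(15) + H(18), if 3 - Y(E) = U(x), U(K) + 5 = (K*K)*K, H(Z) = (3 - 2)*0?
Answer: -504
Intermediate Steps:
x = 8 (x = 2 + 6 = 8)
H(Z) = 0 (H(Z) = 1*0 = 0)
U(K) = -5 + K³ (U(K) = -5 + (K*K)*K = -5 + K²*K = -5 + K³)
Y(E) = -504 (Y(E) = 3 - (-5 + 8³) = 3 - (-5 + 512) = 3 - 1*507 = 3 - 507 = -504)
Y(15) + H(18) = -504 + 0 = -504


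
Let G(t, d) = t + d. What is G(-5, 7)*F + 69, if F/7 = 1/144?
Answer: 4975/72 ≈ 69.097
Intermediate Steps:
G(t, d) = d + t
F = 7/144 ≈ 0.048611
G(-5, 7)*F + 69 = (7 - 5)*(7/144) + 69 = 2*(7/144) + 69 = 7/72 + 69 = 4975/72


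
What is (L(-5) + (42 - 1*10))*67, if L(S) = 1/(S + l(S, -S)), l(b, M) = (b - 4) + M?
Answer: 19229/9 ≈ 2136.6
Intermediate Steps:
l(b, M) = -4 + M + b (l(b, M) = (-4 + b) + M = -4 + M + b)
L(S) = 1/(-4 + S) (L(S) = 1/(S + (-4 - S + S)) = 1/(S - 4) = 1/(-4 + S))
(L(-5) + (42 - 1*10))*67 = (1/(-4 - 5) + (42 - 1*10))*67 = (1/(-9) + (42 - 10))*67 = (-1/9 + 32)*67 = (287/9)*67 = 19229/9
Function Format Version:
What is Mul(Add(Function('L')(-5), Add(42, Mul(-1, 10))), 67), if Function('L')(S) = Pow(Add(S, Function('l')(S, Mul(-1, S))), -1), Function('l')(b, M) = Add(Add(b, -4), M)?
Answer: Rational(19229, 9) ≈ 2136.6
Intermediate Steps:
Function('l')(b, M) = Add(-4, M, b) (Function('l')(b, M) = Add(Add(-4, b), M) = Add(-4, M, b))
Function('L')(S) = Pow(Add(-4, S), -1) (Function('L')(S) = Pow(Add(S, Add(-4, Mul(-1, S), S)), -1) = Pow(Add(S, -4), -1) = Pow(Add(-4, S), -1))
Mul(Add(Function('L')(-5), Add(42, Mul(-1, 10))), 67) = Mul(Add(Pow(Add(-4, -5), -1), Add(42, Mul(-1, 10))), 67) = Mul(Add(Pow(-9, -1), Add(42, -10)), 67) = Mul(Add(Rational(-1, 9), 32), 67) = Mul(Rational(287, 9), 67) = Rational(19229, 9)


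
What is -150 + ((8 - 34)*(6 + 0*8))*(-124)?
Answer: 19194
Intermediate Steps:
-150 + ((8 - 34)*(6 + 0*8))*(-124) = -150 - 26*(6 + 0)*(-124) = -150 - 26*6*(-124) = -150 - 156*(-124) = -150 + 19344 = 19194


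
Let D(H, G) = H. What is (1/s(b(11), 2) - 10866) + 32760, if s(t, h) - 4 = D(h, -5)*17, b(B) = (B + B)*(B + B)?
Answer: 831973/38 ≈ 21894.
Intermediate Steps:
b(B) = 4*B² (b(B) = (2*B)*(2*B) = 4*B²)
s(t, h) = 4 + 17*h (s(t, h) = 4 + h*17 = 4 + 17*h)
(1/s(b(11), 2) - 10866) + 32760 = (1/(4 + 17*2) - 10866) + 32760 = (1/(4 + 34) - 10866) + 32760 = (1/38 - 10866) + 32760 = -412907/38 + 32760 = 831973/38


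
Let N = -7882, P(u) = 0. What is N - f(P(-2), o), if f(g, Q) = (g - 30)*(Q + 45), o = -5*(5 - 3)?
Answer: -6832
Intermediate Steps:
o = -10 (o = -5*2 = -10)
f(g, Q) = (-30 + g)*(45 + Q)
N - f(P(-2), o) = -7882 - (-1350 - 30*(-10) + 45*0 - 10*0) = -7882 - (-1350 + 300 + 0 + 0) = -7882 - 1*(-1050) = -7882 + 1050 = -6832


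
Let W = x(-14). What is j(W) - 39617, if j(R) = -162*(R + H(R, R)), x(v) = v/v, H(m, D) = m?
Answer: -39941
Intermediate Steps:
x(v) = 1
W = 1
j(R) = -324*R (j(R) = -162*(R + R) = -324*R)
j(W) - 39617 = -324*1 - 39617 = -324 - 39617 = -39941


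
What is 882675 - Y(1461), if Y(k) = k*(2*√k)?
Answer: 882675 - 2922*√1461 ≈ 7.7099e+5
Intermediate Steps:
Y(k) = 2*k^(3/2)
882675 - Y(1461) = 882675 - 2*1461^(3/2) = 882675 - 2*1461*√1461 = 882675 - 2922*√1461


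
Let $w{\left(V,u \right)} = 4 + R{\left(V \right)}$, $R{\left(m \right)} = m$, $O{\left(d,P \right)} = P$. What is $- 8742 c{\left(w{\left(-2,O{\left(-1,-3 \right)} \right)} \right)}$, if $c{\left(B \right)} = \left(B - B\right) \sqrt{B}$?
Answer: $0$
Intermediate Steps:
$w{\left(V,u \right)} = 4 + V$
$c{\left(B \right)} = 0$ ($c{\left(B \right)} = 0 \sqrt{B} = 0$)
$- 8742 c{\left(w{\left(-2,O{\left(-1,-3 \right)} \right)} \right)} = \left(-8742\right) 0 = 0$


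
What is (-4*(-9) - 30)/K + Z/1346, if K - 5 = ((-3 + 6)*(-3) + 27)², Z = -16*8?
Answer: -17018/221417 ≈ -0.076859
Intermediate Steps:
Z = -128
K = 329 (K = 5 + ((-3 + 6)*(-3) + 27)² = 5 + (3*(-3) + 27)² = 5 + (-9 + 27)² = 5 + 18² = 5 + 324 = 329)
(-4*(-9) - 30)/K + Z/1346 = (-4*(-9) - 30)/329 - 128/1346 = (36 - 30)*(1/329) - 128*1/1346 = 6*(1/329) - 64/673 = 6/329 - 64/673 = -17018/221417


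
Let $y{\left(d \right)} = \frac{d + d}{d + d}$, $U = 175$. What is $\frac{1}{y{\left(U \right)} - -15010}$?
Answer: $\frac{1}{15011} \approx 6.6618 \cdot 10^{-5}$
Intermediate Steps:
$y{\left(d \right)} = 1$ ($y{\left(d \right)} = \frac{2 d}{2 d} = 2 d \frac{1}{2 d} = 1$)
$\frac{1}{y{\left(U \right)} - -15010} = \frac{1}{1 - -15010} = \frac{1}{1 + 15010} = \frac{1}{15011}$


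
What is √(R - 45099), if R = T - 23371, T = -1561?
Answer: I*√70031 ≈ 264.63*I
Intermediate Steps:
R = -24932 (R = -1561 - 23371 = -24932)
√(R - 45099) = √(-24932 - 45099) = √(-70031) = I*√70031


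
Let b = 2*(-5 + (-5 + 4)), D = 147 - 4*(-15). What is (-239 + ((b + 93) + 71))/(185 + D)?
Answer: -87/392 ≈ -0.22194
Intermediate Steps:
D = 207 (D = 147 - 1*(-60) = 147 + 60 = 207)
b = -12 (b = 2*(-5 - 1) = 2*(-6) = -12)
(-239 + ((b + 93) + 71))/(185 + D) = (-239 + ((-12 + 93) + 71))/(185 + 207) = (-239 + (81 + 71))/392 = (-239 + 152)*(1/392) = -87*1/392 = -87/392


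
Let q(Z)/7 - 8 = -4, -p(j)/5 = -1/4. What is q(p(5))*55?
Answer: 1540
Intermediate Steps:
p(j) = 5/4 (p(j) = -(-5)/4 = -5*(-1/4) = 5/4)
q(Z) = 28 (q(Z) = 56 + 7*(-4) = 56 - 28 = 28)
q(p(5))*55 = 28*55 = 1540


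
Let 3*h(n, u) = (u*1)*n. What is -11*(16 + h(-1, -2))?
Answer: -550/3 ≈ -183.33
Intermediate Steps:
h(n, u) = n*u/3 (h(n, u) = ((u*1)*n)/3 = (u*n)/3 = (n*u)/3 = n*u/3)
-11*(16 + h(-1, -2)) = -11*(16 + (⅓)*(-1)*(-2)) = -11*(16 + ⅔) = -11*50/3 = -550/3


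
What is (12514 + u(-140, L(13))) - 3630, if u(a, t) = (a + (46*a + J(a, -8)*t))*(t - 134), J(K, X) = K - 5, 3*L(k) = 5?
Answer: 8204561/9 ≈ 9.1162e+5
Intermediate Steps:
L(k) = 5/3 (L(k) = (⅓)*5 = 5/3)
J(K, X) = -5 + K
u(a, t) = (-134 + t)*(47*a + t*(-5 + a)) (u(a, t) = (a + (46*a + (-5 + a)*t))*(t - 134) = (a + (46*a + t*(-5 + a)))*(-134 + t) = (47*a + t*(-5 + a))*(-134 + t) = (-134 + t)*(47*a + t*(-5 + a)))
(12514 + u(-140, L(13))) - 3630 = (12514 + (-6298*(-140) + (5/3)²*(-5 - 140) - 134*5/3*(-5 - 140) + 47*(-140)*(5/3))) - 3630 = (12514 + (881720 + (25/9)*(-145) - 134*5/3*(-145) - 32900/3)) - 3630 = (12514 + (881720 - 3625/9 + 97150/3 - 32900/3)) - 3630 = (12514 + 8124605/9) - 3630 = 8237231/9 - 3630 = 8204561/9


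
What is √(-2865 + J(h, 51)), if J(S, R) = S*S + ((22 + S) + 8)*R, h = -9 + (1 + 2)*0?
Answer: I*√1713 ≈ 41.388*I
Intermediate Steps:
h = -9 (h = -9 + 3*0 = -9 + 0 = -9)
J(S, R) = S² + R*(30 + S) (J(S, R) = S² + (30 + S)*R = S² + R*(30 + S))
√(-2865 + J(h, 51)) = √(-2865 + ((-9)² + 30*51 + 51*(-9))) = √(-2865 + (81 + 1530 - 459)) = √(-2865 + 1152) = √(-1713) = I*√1713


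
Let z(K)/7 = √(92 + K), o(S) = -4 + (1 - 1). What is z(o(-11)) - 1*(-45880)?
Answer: 45880 + 14*√22 ≈ 45946.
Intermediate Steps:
o(S) = -4 (o(S) = -4 + 0 = -4)
z(K) = 7*√(92 + K)
z(o(-11)) - 1*(-45880) = 7*√(92 - 4) - 1*(-45880) = 7*√88 + 45880 = 7*(2*√22) + 45880 = 14*√22 + 45880 = 45880 + 14*√22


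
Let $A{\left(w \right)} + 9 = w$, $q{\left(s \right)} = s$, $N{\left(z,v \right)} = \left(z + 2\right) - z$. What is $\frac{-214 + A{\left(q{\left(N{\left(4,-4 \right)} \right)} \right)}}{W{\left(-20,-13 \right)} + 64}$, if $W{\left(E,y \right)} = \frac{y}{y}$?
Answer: $- \frac{17}{5} \approx -3.4$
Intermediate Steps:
$N{\left(z,v \right)} = 2$ ($N{\left(z,v \right)} = \left(2 + z\right) - z = 2$)
$A{\left(w \right)} = -9 + w$
$W{\left(E,y \right)} = 1$
$\frac{-214 + A{\left(q{\left(N{\left(4,-4 \right)} \right)} \right)}}{W{\left(-20,-13 \right)} + 64} = \frac{-214 + \left(-9 + 2\right)}{1 + 64} = \frac{-214 - 7}{65} = \left(-221\right) \frac{1}{65} = - \frac{17}{5}$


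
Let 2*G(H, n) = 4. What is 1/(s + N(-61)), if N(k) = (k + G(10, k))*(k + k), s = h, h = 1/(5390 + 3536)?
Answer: 8926/64249349 ≈ 0.00013893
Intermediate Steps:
h = 1/8926 ≈ 0.00011203
G(H, n) = 2 (G(H, n) = (1/2)*4 = 2)
s = 1/8926 ≈ 0.00011203
N(k) = 2*k*(2 + k) (N(k) = (k + 2)*(k + k) = (2 + k)*(2*k) = 2*k*(2 + k))
1/(s + N(-61)) = 1/(1/8926 + 2*(-61)*(2 - 61)) = 1/(1/8926 + 2*(-61)*(-59)) = 1/(1/8926 + 7198) = 1/(64249349/8926) = 8926/64249349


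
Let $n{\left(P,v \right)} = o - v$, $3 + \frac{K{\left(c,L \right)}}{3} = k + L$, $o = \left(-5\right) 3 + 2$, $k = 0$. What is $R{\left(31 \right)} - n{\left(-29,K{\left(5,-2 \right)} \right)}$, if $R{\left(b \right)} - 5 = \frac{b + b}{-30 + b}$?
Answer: $65$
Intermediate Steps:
$o = -13$ ($o = -15 + 2 = -13$)
$K{\left(c,L \right)} = -9 + 3 L$ ($K{\left(c,L \right)} = -9 + 3 \left(0 + L\right) = -9 + 3 L$)
$n{\left(P,v \right)} = -13 - v$
$R{\left(b \right)} = 5 + \frac{2 b}{-30 + b}$ ($R{\left(b \right)} = 5 + \frac{b + b}{-30 + b} = 5 + \frac{2 b}{-30 + b}$)
$R{\left(31 \right)} - n{\left(-29,K{\left(5,-2 \right)} \right)} = \frac{-150 + 7 \cdot 31}{-30 + 31} - \left(-13 - \left(-9 + 3 \left(-2\right)\right)\right) = \frac{-150 + 217}{1} - \left(-13 - \left(-9 - 6\right)\right) = 1 \cdot 67 - \left(-13 - -15\right) = 67 - \left(-13 + 15\right) = 67 - 2 = 65$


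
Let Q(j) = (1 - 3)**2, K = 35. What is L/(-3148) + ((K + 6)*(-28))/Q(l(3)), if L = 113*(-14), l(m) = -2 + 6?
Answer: -450947/1574 ≈ -286.50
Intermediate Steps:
l(m) = 4
L = -1582
Q(j) = 4 (Q(j) = (-2)**2 = 4)
L/(-3148) + ((K + 6)*(-28))/Q(l(3)) = -1582/(-3148) + ((35 + 6)*(-28))/4 = -1582*(-1/3148) + (41*(-28))*(1/4) = 791/1574 - 1148*1/4 = 791/1574 - 287 = -450947/1574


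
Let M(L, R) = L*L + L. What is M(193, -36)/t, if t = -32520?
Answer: -18721/16260 ≈ -1.1514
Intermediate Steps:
M(L, R) = L + L² (M(L, R) = L² + L = L + L²)
M(193, -36)/t = (193*(1 + 193))/(-32520) = (193*194)*(-1/32520) = 37442*(-1/32520) = -18721/16260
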